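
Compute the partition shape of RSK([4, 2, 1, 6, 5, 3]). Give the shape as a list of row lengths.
RSK row insertion gives P = [[1, 3], [2, 5], [4, 6]], which has shape [2, 2, 2].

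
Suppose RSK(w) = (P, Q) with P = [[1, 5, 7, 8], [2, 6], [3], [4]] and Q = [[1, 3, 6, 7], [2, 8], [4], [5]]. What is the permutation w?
4 3 6 2 1 7 8 5

Reverse RSK: for i = n, n-1, ..., 1, locate i in Q, remove the corresponding corner cell from P, and reverse-bump its entry up through P; the value ejected from row 1 is w(i).

So w = 4 3 6 2 1 7 8 5.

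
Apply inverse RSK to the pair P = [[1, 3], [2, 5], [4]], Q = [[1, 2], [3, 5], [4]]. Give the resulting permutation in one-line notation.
Reverse the RSK construction: for i from n down to 1, find the cell of Q containing i, remove the entry at that cell from P, and reverse-bump it up through P; the value ejected from row 1 is w(i).

Step i=5: Q has 5 at row 2, column 2; remove 5 from row 2 of P and reverse-bump: 5 enters row 1 and ejects 3. So w(5) = 3. P is now [[1, 5], [2], [4]].
Step i=4: Q has 4 at row 3, column 1; remove 4 from row 3 of P and reverse-bump: 4 enters row 2 and ejects 2; 2 enters row 1 and ejects 1. So w(4) = 1. P is now [[2, 5], [4]].
Step i=3: Q has 3 at row 2, column 1; remove 4 from row 2 of P and reverse-bump: 4 enters row 1 and ejects 2. So w(3) = 2. P is now [[4, 5]].
Step i=2: Q has 2 at row 1, column 2; remove that cell from P, ejecting 5. So w(2) = 5. P is now [[4]].
Step i=1: Q has 1 at row 1, column 1; remove that cell from P, ejecting 4. So w(1) = 4. P is now [].

So w = 4 5 2 1 3.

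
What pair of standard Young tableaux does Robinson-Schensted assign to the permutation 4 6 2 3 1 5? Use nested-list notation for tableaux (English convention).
P = [[1, 3, 5], [2, 6], [4]], Q = [[1, 2, 6], [3, 4], [5]]

Insert each entry of the permutation into P by Schensted row insertion, recording in Q the position of each new cell.

Insert 4: appended to row 1. P = [[4]].
Insert 6: appended to row 1. P = [[4, 6]].
Insert 2: 2 bumps 4 from row 1; 4 starts row 2. P = [[2, 6], [4]].
Insert 3: 3 bumps 6 from row 1; 6 appends to row 2. P = [[2, 3], [4, 6]].
Insert 1: 1 bumps 2 from row 1; 2 bumps 4 from row 2; 4 starts row 3. P = [[1, 3], [2, 6], [4]].
Insert 5: appended to row 1. P = [[1, 3, 5], [2, 6], [4]].

So P = [[1, 3, 5], [2, 6], [4]], Q = [[1, 2, 6], [3, 4], [5]].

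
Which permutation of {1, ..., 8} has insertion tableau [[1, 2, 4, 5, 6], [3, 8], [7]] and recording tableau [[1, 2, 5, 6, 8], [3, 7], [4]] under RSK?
1 7 3 2 4 8 5 6

Reverse the RSK construction: for i from n down to 1, find the cell of Q containing i, remove the entry at that cell from P, and reverse-bump it up through P; the value ejected from row 1 is w(i).

Step i=8: Q has 8 at row 1, column 5; remove that cell from P, ejecting 6. So w(8) = 6. P is now [[1, 2, 4, 5], [3, 8], [7]].
Step i=7: Q has 7 at row 2, column 2; remove 8 from row 2 of P and reverse-bump: 8 enters row 1 and ejects 5. So w(7) = 5. P is now [[1, 2, 4, 8], [3], [7]].
Step i=6: Q has 6 at row 1, column 4; remove that cell from P, ejecting 8. So w(6) = 8. P is now [[1, 2, 4], [3], [7]].
Step i=5: Q has 5 at row 1, column 3; remove that cell from P, ejecting 4. So w(5) = 4. P is now [[1, 2], [3], [7]].
Step i=4: Q has 4 at row 3, column 1; remove 7 from row 3 of P and reverse-bump: 7 enters row 2 and ejects 3; 3 enters row 1 and ejects 2. So w(4) = 2. P is now [[1, 3], [7]].
Step i=3: Q has 3 at row 2, column 1; remove 7 from row 2 of P and reverse-bump: 7 enters row 1 and ejects 3. So w(3) = 3. P is now [[1, 7]].
Step i=2: Q has 2 at row 1, column 2; remove that cell from P, ejecting 7. So w(2) = 7. P is now [[1]].
Step i=1: Q has 1 at row 1, column 1; remove that cell from P, ejecting 1. So w(1) = 1. P is now [].

So w = 1 7 3 2 4 8 5 6.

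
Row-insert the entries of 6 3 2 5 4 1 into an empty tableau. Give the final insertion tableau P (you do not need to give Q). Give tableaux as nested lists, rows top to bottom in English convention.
Insert 6: appended to row 1. P = [[6]].
Insert 3: 3 bumps 6 from row 1; 6 starts row 2. P = [[3], [6]].
Insert 2: 2 bumps 3 from row 1; 3 bumps 6 from row 2; 6 starts row 3. P = [[2], [3], [6]].
Insert 5: appended to row 1. P = [[2, 5], [3], [6]].
Insert 4: 4 bumps 5 from row 1; 5 appends to row 2. P = [[2, 4], [3, 5], [6]].
Insert 1: 1 bumps 2 from row 1; 2 bumps 3 from row 2; 3 bumps 6 from row 3; 6 starts row 4. P = [[1, 4], [2, 5], [3], [6]].

So P = [[1, 4], [2, 5], [3], [6]].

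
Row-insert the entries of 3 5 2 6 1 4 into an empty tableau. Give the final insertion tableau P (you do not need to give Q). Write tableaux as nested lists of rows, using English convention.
After inserting 3: P = [[3]].
After inserting 5: P = [[3, 5]].
After inserting 2: P = [[2, 5], [3]].
After inserting 6: P = [[2, 5, 6], [3]].
After inserting 1: P = [[1, 5, 6], [2], [3]].
After inserting 4: P = [[1, 4, 6], [2, 5], [3]].

So P = [[1, 4, 6], [2, 5], [3]].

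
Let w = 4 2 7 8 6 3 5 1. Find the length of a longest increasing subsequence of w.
3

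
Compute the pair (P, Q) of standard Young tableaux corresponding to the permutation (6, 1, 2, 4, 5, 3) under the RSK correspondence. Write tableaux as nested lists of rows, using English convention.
Insert each entry of the permutation into P by Schensted row insertion, recording in Q the position of each new cell.

Insert 6: appended to row 1. P = [[6]], Q = [[1]].
Insert 1: 1 bumps 6 from row 1; 6 starts row 2. P = [[1], [6]], Q = [[1], [2]].
Insert 2: appended to row 1. P = [[1, 2], [6]], Q = [[1, 3], [2]].
Insert 4: appended to row 1. P = [[1, 2, 4], [6]], Q = [[1, 3, 4], [2]].
Insert 5: appended to row 1. P = [[1, 2, 4, 5], [6]], Q = [[1, 3, 4, 5], [2]].
Insert 3: 3 bumps 4 from row 1; 4 bumps 6 from row 2; 6 starts row 3. P = [[1, 2, 3, 5], [4], [6]], Q = [[1, 3, 4, 5], [2], [6]].

So P = [[1, 2, 3, 5], [4], [6]], Q = [[1, 3, 4, 5], [2], [6]].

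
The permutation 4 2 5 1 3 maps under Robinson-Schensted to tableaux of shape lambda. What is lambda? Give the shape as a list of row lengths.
[2, 2, 1]

Row-insert each entry into an empty tableau.

After inserting 4: P = [[4]].
After inserting 2: P = [[2], [4]].
After inserting 5: P = [[2, 5], [4]].
After inserting 1: P = [[1, 5], [2], [4]].
After inserting 3: P = [[1, 3], [2, 5], [4]].

The final insertion tableau P = [[1, 3], [2, 5], [4]] has shape [2, 2, 1].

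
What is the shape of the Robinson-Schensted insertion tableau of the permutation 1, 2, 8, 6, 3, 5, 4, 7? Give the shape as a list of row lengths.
[5, 1, 1, 1]

RSK row insertion gives P = [[1, 2, 3, 4, 7], [5], [6], [8]], which has shape [5, 1, 1, 1].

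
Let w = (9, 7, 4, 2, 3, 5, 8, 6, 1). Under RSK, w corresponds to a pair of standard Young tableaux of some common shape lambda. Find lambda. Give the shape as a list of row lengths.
RSK row insertion gives P = [[1, 3, 5, 6], [2, 8], [4], [7], [9]], which has shape [4, 2, 1, 1, 1].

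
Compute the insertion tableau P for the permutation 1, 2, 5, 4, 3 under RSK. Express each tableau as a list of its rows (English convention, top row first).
Insert 1: appended to row 1. P = [[1]].
Insert 2: appended to row 1. P = [[1, 2]].
Insert 5: appended to row 1. P = [[1, 2, 5]].
Insert 4: 4 bumps 5 from row 1; 5 starts row 2. P = [[1, 2, 4], [5]].
Insert 3: 3 bumps 4 from row 1; 4 bumps 5 from row 2; 5 starts row 3. P = [[1, 2, 3], [4], [5]].

So P = [[1, 2, 3], [4], [5]].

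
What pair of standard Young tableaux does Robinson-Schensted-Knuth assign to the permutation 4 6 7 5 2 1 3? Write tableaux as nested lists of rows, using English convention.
Insert each entry of the permutation into P by Schensted row insertion, recording in Q the position of each new cell.

After inserting 4: P = [[4]].
After inserting 6: P = [[4, 6]].
After inserting 7: P = [[4, 6, 7]].
After inserting 5: P = [[4, 5, 7], [6]].
After inserting 2: P = [[2, 5, 7], [4], [6]].
After inserting 1: P = [[1, 5, 7], [2], [4], [6]].
After inserting 3: P = [[1, 3, 7], [2, 5], [4], [6]].

So P = [[1, 3, 7], [2, 5], [4], [6]], Q = [[1, 2, 3], [4, 7], [5], [6]].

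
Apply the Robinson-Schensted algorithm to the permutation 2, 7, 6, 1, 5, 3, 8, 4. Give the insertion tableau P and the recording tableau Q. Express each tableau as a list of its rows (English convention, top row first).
Insert each entry of the permutation into P by Schensted row insertion, recording in Q the position of each new cell.

Insert 2: appended to row 1. P = [[2]], Q = [[1]].
Insert 7: appended to row 1. P = [[2, 7]], Q = [[1, 2]].
Insert 6: 6 bumps 7 from row 1; 7 starts row 2. P = [[2, 6], [7]], Q = [[1, 2], [3]].
Insert 1: 1 bumps 2 from row 1; 2 bumps 7 from row 2; 7 starts row 3. P = [[1, 6], [2], [7]], Q = [[1, 2], [3], [4]].
Insert 5: 5 bumps 6 from row 1; 6 appends to row 2. P = [[1, 5], [2, 6], [7]], Q = [[1, 2], [3, 5], [4]].
Insert 3: 3 bumps 5 from row 1; 5 bumps 6 from row 2; 6 bumps 7 from row 3; 7 starts row 4. P = [[1, 3], [2, 5], [6], [7]], Q = [[1, 2], [3, 5], [4], [6]].
Insert 8: appended to row 1. P = [[1, 3, 8], [2, 5], [6], [7]], Q = [[1, 2, 7], [3, 5], [4], [6]].
Insert 4: 4 bumps 8 from row 1; 8 appends to row 2. P = [[1, 3, 4], [2, 5, 8], [6], [7]], Q = [[1, 2, 7], [3, 5, 8], [4], [6]].

So P = [[1, 3, 4], [2, 5, 8], [6], [7]], Q = [[1, 2, 7], [3, 5, 8], [4], [6]].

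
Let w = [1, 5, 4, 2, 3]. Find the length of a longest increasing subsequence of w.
3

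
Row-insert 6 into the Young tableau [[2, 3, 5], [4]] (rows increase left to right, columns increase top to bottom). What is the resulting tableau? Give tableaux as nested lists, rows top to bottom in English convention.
6 is larger than every entry of row 1, so it is appended to row 1. The new tableau is [[2, 3, 5, 6], [4]].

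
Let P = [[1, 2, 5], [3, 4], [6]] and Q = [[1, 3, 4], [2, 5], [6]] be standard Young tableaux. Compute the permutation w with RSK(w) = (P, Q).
Reverse the RSK construction: for i from n down to 1, find the cell of Q containing i, remove the entry at that cell from P, and reverse-bump it up through P; the value ejected from row 1 is w(i).

Step i=6: Q has 6 at row 3, column 1; remove 6 from row 3 of P and reverse-bump: 6 enters row 2 and ejects 4; 4 enters row 1 and ejects 2. So w(6) = 2. P is now [[1, 4, 5], [3, 6]].
Step i=5: Q has 5 at row 2, column 2; remove 6 from row 2 of P and reverse-bump: 6 enters row 1 and ejects 5. So w(5) = 5. P is now [[1, 4, 6], [3]].
Step i=4: Q has 4 at row 1, column 3; remove that cell from P, ejecting 6. So w(4) = 6. P is now [[1, 4], [3]].
Step i=3: Q has 3 at row 1, column 2; remove that cell from P, ejecting 4. So w(3) = 4. P is now [[1], [3]].
Step i=2: Q has 2 at row 2, column 1; remove 3 from row 2 of P and reverse-bump: 3 enters row 1 and ejects 1. So w(2) = 1. P is now [[3]].
Step i=1: Q has 1 at row 1, column 1; remove that cell from P, ejecting 3. So w(1) = 3. P is now [].

So w = 3 1 4 6 5 2.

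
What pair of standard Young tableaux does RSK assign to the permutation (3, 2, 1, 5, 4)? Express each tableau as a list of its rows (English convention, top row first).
Insert each entry of the permutation into P by Schensted row insertion, recording in Q the position of each new cell.

Insert 3: appended to row 1. P = [[3]], Q = [[1]].
Insert 2: 2 bumps 3 from row 1; 3 starts row 2. P = [[2], [3]], Q = [[1], [2]].
Insert 1: 1 bumps 2 from row 1; 2 bumps 3 from row 2; 3 starts row 3. P = [[1], [2], [3]], Q = [[1], [2], [3]].
Insert 5: appended to row 1. P = [[1, 5], [2], [3]], Q = [[1, 4], [2], [3]].
Insert 4: 4 bumps 5 from row 1; 5 appends to row 2. P = [[1, 4], [2, 5], [3]], Q = [[1, 4], [2, 5], [3]].

So P = [[1, 4], [2, 5], [3]], Q = [[1, 4], [2, 5], [3]].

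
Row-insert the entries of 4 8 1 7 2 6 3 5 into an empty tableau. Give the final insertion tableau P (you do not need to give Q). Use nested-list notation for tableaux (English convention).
After inserting 4: P = [[4]].
After inserting 8: P = [[4, 8]].
After inserting 1: P = [[1, 8], [4]].
After inserting 7: P = [[1, 7], [4, 8]].
After inserting 2: P = [[1, 2], [4, 7], [8]].
After inserting 6: P = [[1, 2, 6], [4, 7], [8]].
After inserting 3: P = [[1, 2, 3], [4, 6], [7], [8]].
After inserting 5: P = [[1, 2, 3, 5], [4, 6], [7], [8]].

So P = [[1, 2, 3, 5], [4, 6], [7], [8]].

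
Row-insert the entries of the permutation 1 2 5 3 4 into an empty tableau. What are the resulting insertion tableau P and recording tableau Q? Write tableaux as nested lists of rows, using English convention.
Insert each entry of the permutation into P by Schensted row insertion, recording in Q the position of each new cell.

Insert 1: appended to row 1. P = [[1]].
Insert 2: appended to row 1. P = [[1, 2]].
Insert 5: appended to row 1. P = [[1, 2, 5]].
Insert 3: 3 bumps 5 from row 1; 5 starts row 2. P = [[1, 2, 3], [5]].
Insert 4: appended to row 1. P = [[1, 2, 3, 4], [5]].

So P = [[1, 2, 3, 4], [5]], Q = [[1, 2, 3, 5], [4]].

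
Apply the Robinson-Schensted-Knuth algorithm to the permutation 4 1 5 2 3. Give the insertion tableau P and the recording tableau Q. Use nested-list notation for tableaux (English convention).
Insert each entry of the permutation into P by Schensted row insertion, recording in Q the position of each new cell.

Insert 4: appended to row 1. P = [[4]].
Insert 1: 1 bumps 4 from row 1; 4 starts row 2. P = [[1], [4]].
Insert 5: appended to row 1. P = [[1, 5], [4]].
Insert 2: 2 bumps 5 from row 1; 5 appends to row 2. P = [[1, 2], [4, 5]].
Insert 3: appended to row 1. P = [[1, 2, 3], [4, 5]].

So P = [[1, 2, 3], [4, 5]], Q = [[1, 3, 5], [2, 4]].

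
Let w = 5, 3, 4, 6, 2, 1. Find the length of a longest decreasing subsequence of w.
4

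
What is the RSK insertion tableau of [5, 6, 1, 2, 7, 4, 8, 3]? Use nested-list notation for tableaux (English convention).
P = [[1, 2, 3, 8], [4, 6, 7], [5]]

Insert 5: appended to row 1. P = [[5]].
Insert 6: appended to row 1. P = [[5, 6]].
Insert 1: 1 bumps 5 from row 1; 5 starts row 2. P = [[1, 6], [5]].
Insert 2: 2 bumps 6 from row 1; 6 appends to row 2. P = [[1, 2], [5, 6]].
Insert 7: appended to row 1. P = [[1, 2, 7], [5, 6]].
Insert 4: 4 bumps 7 from row 1; 7 appends to row 2. P = [[1, 2, 4], [5, 6, 7]].
Insert 8: appended to row 1. P = [[1, 2, 4, 8], [5, 6, 7]].
Insert 3: 3 bumps 4 from row 1; 4 bumps 5 from row 2; 5 starts row 3. P = [[1, 2, 3, 8], [4, 6, 7], [5]].

So P = [[1, 2, 3, 8], [4, 6, 7], [5]].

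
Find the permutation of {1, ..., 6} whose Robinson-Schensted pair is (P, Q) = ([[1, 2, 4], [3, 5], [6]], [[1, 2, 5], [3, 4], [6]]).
3 6 1 2 5 4

Reverse the RSK construction: for i from n down to 1, find the cell of Q containing i, remove the entry at that cell from P, and reverse-bump it up through P; the value ejected from row 1 is w(i).

Step i=6: Q has 6 at row 3, column 1; remove 6 from row 3 of P and reverse-bump: 6 enters row 2 and ejects 5; 5 enters row 1 and ejects 4. So w(6) = 4. P is now [[1, 2, 5], [3, 6]].
Step i=5: Q has 5 at row 1, column 3; remove that cell from P, ejecting 5. So w(5) = 5. P is now [[1, 2], [3, 6]].
Step i=4: Q has 4 at row 2, column 2; remove 6 from row 2 of P and reverse-bump: 6 enters row 1 and ejects 2. So w(4) = 2. P is now [[1, 6], [3]].
Step i=3: Q has 3 at row 2, column 1; remove 3 from row 2 of P and reverse-bump: 3 enters row 1 and ejects 1. So w(3) = 1. P is now [[3, 6]].
Step i=2: Q has 2 at row 1, column 2; remove that cell from P, ejecting 6. So w(2) = 6. P is now [[3]].
Step i=1: Q has 1 at row 1, column 1; remove that cell from P, ejecting 3. So w(1) = 3. P is now [].

So w = 3 6 1 2 5 4.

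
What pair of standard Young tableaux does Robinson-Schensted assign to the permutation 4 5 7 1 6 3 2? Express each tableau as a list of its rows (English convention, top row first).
P = [[1, 2, 6], [3, 5], [4], [7]], Q = [[1, 2, 3], [4, 5], [6], [7]]

Insert each entry of the permutation into P by Schensted row insertion, recording in Q the position of each new cell.

Insert 4: appended to row 1. P = [[4]].
Insert 5: appended to row 1. P = [[4, 5]].
Insert 7: appended to row 1. P = [[4, 5, 7]].
Insert 1: 1 bumps 4 from row 1; 4 starts row 2. P = [[1, 5, 7], [4]].
Insert 6: 6 bumps 7 from row 1; 7 appends to row 2. P = [[1, 5, 6], [4, 7]].
Insert 3: 3 bumps 5 from row 1; 5 bumps 7 from row 2; 7 starts row 3. P = [[1, 3, 6], [4, 5], [7]].
Insert 2: 2 bumps 3 from row 1; 3 bumps 4 from row 2; 4 bumps 7 from row 3; 7 starts row 4. P = [[1, 2, 6], [3, 5], [4], [7]].

So P = [[1, 2, 6], [3, 5], [4], [7]], Q = [[1, 2, 3], [4, 5], [6], [7]].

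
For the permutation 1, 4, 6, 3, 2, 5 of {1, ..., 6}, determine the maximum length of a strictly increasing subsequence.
3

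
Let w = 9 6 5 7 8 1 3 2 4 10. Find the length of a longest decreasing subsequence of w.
5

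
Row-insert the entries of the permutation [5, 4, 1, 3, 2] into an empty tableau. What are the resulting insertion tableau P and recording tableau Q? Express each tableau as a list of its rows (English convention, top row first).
Insert each entry of the permutation into P by Schensted row insertion, recording in Q the position of each new cell.

Insert 5: appended to row 1. P = [[5]].
Insert 4: 4 bumps 5 from row 1; 5 starts row 2. P = [[4], [5]].
Insert 1: 1 bumps 4 from row 1; 4 bumps 5 from row 2; 5 starts row 3. P = [[1], [4], [5]].
Insert 3: appended to row 1. P = [[1, 3], [4], [5]].
Insert 2: 2 bumps 3 from row 1; 3 bumps 4 from row 2; 4 bumps 5 from row 3; 5 starts row 4. P = [[1, 2], [3], [4], [5]].

So P = [[1, 2], [3], [4], [5]], Q = [[1, 4], [2], [3], [5]].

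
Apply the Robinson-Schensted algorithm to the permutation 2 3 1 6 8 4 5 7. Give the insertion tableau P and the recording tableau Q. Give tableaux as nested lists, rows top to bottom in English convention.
P = [[1, 3, 4, 5, 7], [2, 6, 8]], Q = [[1, 2, 4, 5, 8], [3, 6, 7]]

Insert each entry of the permutation into P by Schensted row insertion, recording in Q the position of each new cell.

Insert 2: appended to row 1. P = [[2]], Q = [[1]].
Insert 3: appended to row 1. P = [[2, 3]], Q = [[1, 2]].
Insert 1: 1 bumps 2 from row 1; 2 starts row 2. P = [[1, 3], [2]], Q = [[1, 2], [3]].
Insert 6: appended to row 1. P = [[1, 3, 6], [2]], Q = [[1, 2, 4], [3]].
Insert 8: appended to row 1. P = [[1, 3, 6, 8], [2]], Q = [[1, 2, 4, 5], [3]].
Insert 4: 4 bumps 6 from row 1; 6 appends to row 2. P = [[1, 3, 4, 8], [2, 6]], Q = [[1, 2, 4, 5], [3, 6]].
Insert 5: 5 bumps 8 from row 1; 8 appends to row 2. P = [[1, 3, 4, 5], [2, 6, 8]], Q = [[1, 2, 4, 5], [3, 6, 7]].
Insert 7: appended to row 1. P = [[1, 3, 4, 5, 7], [2, 6, 8]], Q = [[1, 2, 4, 5, 8], [3, 6, 7]].

So P = [[1, 3, 4, 5, 7], [2, 6, 8]], Q = [[1, 2, 4, 5, 8], [3, 6, 7]].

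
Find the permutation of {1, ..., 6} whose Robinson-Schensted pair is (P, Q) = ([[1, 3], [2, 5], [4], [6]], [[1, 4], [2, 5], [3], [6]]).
Reverse the RSK construction: for i from n down to 1, find the cell of Q containing i, remove the entry at that cell from P, and reverse-bump it up through P; the value ejected from row 1 is w(i).

Step i=6: Q has 6 at row 4, column 1; remove 6 from row 4 of P and reverse-bump: 6 enters row 3 and ejects 4; 4 enters row 2 and ejects 2; 2 enters row 1 and ejects 1. So w(6) = 1. P is now [[2, 3], [4, 5], [6]].
Step i=5: Q has 5 at row 2, column 2; remove 5 from row 2 of P and reverse-bump: 5 enters row 1 and ejects 3. So w(5) = 3. P is now [[2, 5], [4], [6]].
Step i=4: Q has 4 at row 1, column 2; remove that cell from P, ejecting 5. So w(4) = 5. P is now [[2], [4], [6]].
Step i=3: Q has 3 at row 3, column 1; remove 6 from row 3 of P and reverse-bump: 6 enters row 2 and ejects 4; 4 enters row 1 and ejects 2. So w(3) = 2. P is now [[4], [6]].
Step i=2: Q has 2 at row 2, column 1; remove 6 from row 2 of P and reverse-bump: 6 enters row 1 and ejects 4. So w(2) = 4. P is now [[6]].
Step i=1: Q has 1 at row 1, column 1; remove that cell from P, ejecting 6. So w(1) = 6. P is now [].

So w = 6 4 2 5 3 1.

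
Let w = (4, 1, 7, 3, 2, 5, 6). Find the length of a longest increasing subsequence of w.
4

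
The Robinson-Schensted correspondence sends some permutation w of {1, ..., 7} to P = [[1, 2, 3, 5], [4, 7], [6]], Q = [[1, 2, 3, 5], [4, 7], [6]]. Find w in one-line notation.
1 2 6 4 7 3 5

Reverse the RSK construction: for i from n down to 1, find the cell of Q containing i, remove the entry at that cell from P, and reverse-bump it up through P; the value ejected from row 1 is w(i).

Step i=7: Q has 7 at row 2, column 2; remove 7 from row 2 of P and reverse-bump: 7 enters row 1 and ejects 5. So w(7) = 5. P is now [[1, 2, 3, 7], [4], [6]].
Step i=6: Q has 6 at row 3, column 1; remove 6 from row 3 of P and reverse-bump: 6 enters row 2 and ejects 4; 4 enters row 1 and ejects 3. So w(6) = 3. P is now [[1, 2, 4, 7], [6]].
Step i=5: Q has 5 at row 1, column 4; remove that cell from P, ejecting 7. So w(5) = 7. P is now [[1, 2, 4], [6]].
Step i=4: Q has 4 at row 2, column 1; remove 6 from row 2 of P and reverse-bump: 6 enters row 1 and ejects 4. So w(4) = 4. P is now [[1, 2, 6]].
Step i=3: Q has 3 at row 1, column 3; remove that cell from P, ejecting 6. So w(3) = 6. P is now [[1, 2]].
Step i=2: Q has 2 at row 1, column 2; remove that cell from P, ejecting 2. So w(2) = 2. P is now [[1]].
Step i=1: Q has 1 at row 1, column 1; remove that cell from P, ejecting 1. So w(1) = 1. P is now [].

So w = 1 2 6 4 7 3 5.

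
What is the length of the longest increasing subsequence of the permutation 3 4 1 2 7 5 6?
4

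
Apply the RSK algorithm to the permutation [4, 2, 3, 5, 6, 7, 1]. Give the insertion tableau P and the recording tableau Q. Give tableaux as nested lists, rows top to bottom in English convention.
P = [[1, 3, 5, 6, 7], [2], [4]], Q = [[1, 3, 4, 5, 6], [2], [7]]

Insert each entry of the permutation into P by Schensted row insertion, recording in Q the position of each new cell.

Insert 4: appended to row 1. P = [[4]].
Insert 2: 2 bumps 4 from row 1; 4 starts row 2. P = [[2], [4]].
Insert 3: appended to row 1. P = [[2, 3], [4]].
Insert 5: appended to row 1. P = [[2, 3, 5], [4]].
Insert 6: appended to row 1. P = [[2, 3, 5, 6], [4]].
Insert 7: appended to row 1. P = [[2, 3, 5, 6, 7], [4]].
Insert 1: 1 bumps 2 from row 1; 2 bumps 4 from row 2; 4 starts row 3. P = [[1, 3, 5, 6, 7], [2], [4]].

So P = [[1, 3, 5, 6, 7], [2], [4]], Q = [[1, 3, 4, 5, 6], [2], [7]].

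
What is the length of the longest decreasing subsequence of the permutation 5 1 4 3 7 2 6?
4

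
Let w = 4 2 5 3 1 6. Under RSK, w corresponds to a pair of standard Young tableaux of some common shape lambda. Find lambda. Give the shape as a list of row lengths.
[3, 2, 1]

Row-insert each entry into an empty tableau.

After inserting 4: P = [[4]].
After inserting 2: P = [[2], [4]].
After inserting 5: P = [[2, 5], [4]].
After inserting 3: P = [[2, 3], [4, 5]].
After inserting 1: P = [[1, 3], [2, 5], [4]].
After inserting 6: P = [[1, 3, 6], [2, 5], [4]].

The final insertion tableau P = [[1, 3, 6], [2, 5], [4]] has shape [3, 2, 1].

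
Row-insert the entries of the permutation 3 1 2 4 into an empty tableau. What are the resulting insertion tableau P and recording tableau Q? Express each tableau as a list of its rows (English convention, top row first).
Insert each entry of the permutation into P by Schensted row insertion, recording in Q the position of each new cell.

Insert 3: appended to row 1. P = [[3]].
Insert 1: 1 bumps 3 from row 1; 3 starts row 2. P = [[1], [3]].
Insert 2: appended to row 1. P = [[1, 2], [3]].
Insert 4: appended to row 1. P = [[1, 2, 4], [3]].

So P = [[1, 2, 4], [3]], Q = [[1, 3, 4], [2]].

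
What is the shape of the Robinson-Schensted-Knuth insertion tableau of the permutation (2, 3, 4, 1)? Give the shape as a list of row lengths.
Row-insert each entry into an empty tableau.

After inserting 2: P = [[2]].
After inserting 3: P = [[2, 3]].
After inserting 4: P = [[2, 3, 4]].
After inserting 1: P = [[1, 3, 4], [2]].

The final insertion tableau P = [[1, 3, 4], [2]] has shape [3, 1].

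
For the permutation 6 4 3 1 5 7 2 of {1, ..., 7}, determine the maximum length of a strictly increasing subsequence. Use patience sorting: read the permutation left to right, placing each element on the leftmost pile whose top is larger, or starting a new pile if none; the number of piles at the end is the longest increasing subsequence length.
3

6: new pile. tops = [6]
4: onto pile 1 (replacing 6). tops = [4]
3: onto pile 1 (replacing 4). tops = [3]
1: onto pile 1 (replacing 3). tops = [1]
5: new pile. tops = [1, 5]
7: new pile. tops = [1, 5, 7]
2: onto pile 2 (replacing 5). tops = [1, 2, 7]

3 piles, so the longest increasing subsequence has length 3.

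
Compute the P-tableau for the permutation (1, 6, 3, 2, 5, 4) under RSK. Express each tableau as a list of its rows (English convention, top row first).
P = [[1, 2, 4], [3, 5], [6]]

Insert 1: appended to row 1. P = [[1]].
Insert 6: appended to row 1. P = [[1, 6]].
Insert 3: 3 bumps 6 from row 1; 6 starts row 2. P = [[1, 3], [6]].
Insert 2: 2 bumps 3 from row 1; 3 bumps 6 from row 2; 6 starts row 3. P = [[1, 2], [3], [6]].
Insert 5: appended to row 1. P = [[1, 2, 5], [3], [6]].
Insert 4: 4 bumps 5 from row 1; 5 appends to row 2. P = [[1, 2, 4], [3, 5], [6]].

So P = [[1, 2, 4], [3, 5], [6]].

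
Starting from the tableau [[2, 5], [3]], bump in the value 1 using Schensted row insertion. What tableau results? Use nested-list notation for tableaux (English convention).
[[1, 5], [2], [3]]

In row 1, 1 replaces 2 (the leftmost entry greater than 1); 2 is bumped to row 2. In row 2, 2 replaces 3 (the leftmost entry greater than 2); 3 is bumped to row 3. 3 starts a new row 3. The new tableau is [[1, 5], [2], [3]].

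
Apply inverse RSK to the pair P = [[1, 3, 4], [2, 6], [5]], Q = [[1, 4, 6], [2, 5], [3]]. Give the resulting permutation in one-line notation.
Reverse the RSK construction: for i from n down to 1, find the cell of Q containing i, remove the entry at that cell from P, and reverse-bump it up through P; the value ejected from row 1 is w(i).

Step i=6: Q has 6 at row 1, column 3; remove that cell from P, ejecting 4. So w(6) = 4. P is now [[1, 3], [2, 6], [5]].
Step i=5: Q has 5 at row 2, column 2; remove 6 from row 2 of P and reverse-bump: 6 enters row 1 and ejects 3. So w(5) = 3. P is now [[1, 6], [2], [5]].
Step i=4: Q has 4 at row 1, column 2; remove that cell from P, ejecting 6. So w(4) = 6. P is now [[1], [2], [5]].
Step i=3: Q has 3 at row 3, column 1; remove 5 from row 3 of P and reverse-bump: 5 enters row 2 and ejects 2; 2 enters row 1 and ejects 1. So w(3) = 1. P is now [[2], [5]].
Step i=2: Q has 2 at row 2, column 1; remove 5 from row 2 of P and reverse-bump: 5 enters row 1 and ejects 2. So w(2) = 2. P is now [[5]].
Step i=1: Q has 1 at row 1, column 1; remove that cell from P, ejecting 5. So w(1) = 5. P is now [].

So w = 5 2 1 6 3 4.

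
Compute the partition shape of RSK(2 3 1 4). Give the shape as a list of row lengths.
Row-insert each entry into an empty tableau.

After inserting 2: P = [[2]].
After inserting 3: P = [[2, 3]].
After inserting 1: P = [[1, 3], [2]].
After inserting 4: P = [[1, 3, 4], [2]].

The final insertion tableau P = [[1, 3, 4], [2]] has shape [3, 1].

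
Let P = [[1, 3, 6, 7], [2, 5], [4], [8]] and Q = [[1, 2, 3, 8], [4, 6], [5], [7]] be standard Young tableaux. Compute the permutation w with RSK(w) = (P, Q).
4 5 8 6 2 3 1 7

Reverse RSK: for i = n, n-1, ..., 1, locate i in Q, remove the corresponding corner cell from P, and reverse-bump its entry up through P; the value ejected from row 1 is w(i).

So w = 4 5 8 6 2 3 1 7.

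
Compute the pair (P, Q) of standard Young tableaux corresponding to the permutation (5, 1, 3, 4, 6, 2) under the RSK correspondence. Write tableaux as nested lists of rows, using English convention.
P = [[1, 2, 4, 6], [3], [5]], Q = [[1, 3, 4, 5], [2], [6]]

Insert each entry of the permutation into P by Schensted row insertion, recording in Q the position of each new cell.

After inserting 5: P = [[5]].
After inserting 1: P = [[1], [5]].
After inserting 3: P = [[1, 3], [5]].
After inserting 4: P = [[1, 3, 4], [5]].
After inserting 6: P = [[1, 3, 4, 6], [5]].
After inserting 2: P = [[1, 2, 4, 6], [3], [5]].

So P = [[1, 2, 4, 6], [3], [5]], Q = [[1, 3, 4, 5], [2], [6]].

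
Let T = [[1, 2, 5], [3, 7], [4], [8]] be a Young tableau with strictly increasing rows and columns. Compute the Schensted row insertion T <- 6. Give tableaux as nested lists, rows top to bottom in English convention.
6 is larger than every entry of row 1, so it is appended to row 1. The new tableau is [[1, 2, 5, 6], [3, 7], [4], [8]].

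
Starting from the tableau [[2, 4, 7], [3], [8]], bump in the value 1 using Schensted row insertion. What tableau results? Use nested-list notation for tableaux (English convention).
In row 1, 1 replaces 2 (the leftmost entry greater than 1); 2 is bumped to row 2. In row 2, 2 replaces 3 (the leftmost entry greater than 2); 3 is bumped to row 3. In row 3, 3 replaces 8 (the leftmost entry greater than 3); 8 is bumped to row 4. 8 starts a new row 4. The new tableau is [[1, 4, 7], [2], [3], [8]].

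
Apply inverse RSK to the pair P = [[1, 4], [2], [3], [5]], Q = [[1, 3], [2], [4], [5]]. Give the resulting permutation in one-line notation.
5 3 4 2 1

Reverse the RSK construction: for i from n down to 1, find the cell of Q containing i, remove the entry at that cell from P, and reverse-bump it up through P; the value ejected from row 1 is w(i).

Step i=5: Q has 5 at row 4, column 1; remove 5 from row 4 of P and reverse-bump: 5 enters row 3 and ejects 3; 3 enters row 2 and ejects 2; 2 enters row 1 and ejects 1. So w(5) = 1. P is now [[2, 4], [3], [5]].
Step i=4: Q has 4 at row 3, column 1; remove 5 from row 3 of P and reverse-bump: 5 enters row 2 and ejects 3; 3 enters row 1 and ejects 2. So w(4) = 2. P is now [[3, 4], [5]].
Step i=3: Q has 3 at row 1, column 2; remove that cell from P, ejecting 4. So w(3) = 4. P is now [[3], [5]].
Step i=2: Q has 2 at row 2, column 1; remove 5 from row 2 of P and reverse-bump: 5 enters row 1 and ejects 3. So w(2) = 3. P is now [[5]].
Step i=1: Q has 1 at row 1, column 1; remove that cell from P, ejecting 5. So w(1) = 5. P is now [].

So w = 5 3 4 2 1.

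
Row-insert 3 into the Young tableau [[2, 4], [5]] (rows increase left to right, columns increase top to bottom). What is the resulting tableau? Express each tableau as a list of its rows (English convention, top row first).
[[2, 3], [4], [5]]

In row 1, 3 replaces 4 (the leftmost entry greater than 3); 4 is bumped to row 2. In row 2, 4 replaces 5 (the leftmost entry greater than 4); 5 is bumped to row 3. 5 starts a new row 3. The new tableau is [[2, 3], [4], [5]].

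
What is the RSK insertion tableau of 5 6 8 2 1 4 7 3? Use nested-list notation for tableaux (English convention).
P = [[1, 3, 7], [2, 4, 8], [5, 6]]

Insert 5: appended to row 1. P = [[5]].
Insert 6: appended to row 1. P = [[5, 6]].
Insert 8: appended to row 1. P = [[5, 6, 8]].
Insert 2: 2 bumps 5 from row 1; 5 starts row 2. P = [[2, 6, 8], [5]].
Insert 1: 1 bumps 2 from row 1; 2 bumps 5 from row 2; 5 starts row 3. P = [[1, 6, 8], [2], [5]].
Insert 4: 4 bumps 6 from row 1; 6 appends to row 2. P = [[1, 4, 8], [2, 6], [5]].
Insert 7: 7 bumps 8 from row 1; 8 appends to row 2. P = [[1, 4, 7], [2, 6, 8], [5]].
Insert 3: 3 bumps 4 from row 1; 4 bumps 6 from row 2; 6 appends to row 3. P = [[1, 3, 7], [2, 4, 8], [5, 6]].

So P = [[1, 3, 7], [2, 4, 8], [5, 6]].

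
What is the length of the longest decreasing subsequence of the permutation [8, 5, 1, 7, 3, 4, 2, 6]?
4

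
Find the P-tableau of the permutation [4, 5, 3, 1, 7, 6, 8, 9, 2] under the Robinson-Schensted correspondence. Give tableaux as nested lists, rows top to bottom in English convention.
Insert 4: appended to row 1. P = [[4]].
Insert 5: appended to row 1. P = [[4, 5]].
Insert 3: 3 bumps 4 from row 1; 4 starts row 2. P = [[3, 5], [4]].
Insert 1: 1 bumps 3 from row 1; 3 bumps 4 from row 2; 4 starts row 3. P = [[1, 5], [3], [4]].
Insert 7: appended to row 1. P = [[1, 5, 7], [3], [4]].
Insert 6: 6 bumps 7 from row 1; 7 appends to row 2. P = [[1, 5, 6], [3, 7], [4]].
Insert 8: appended to row 1. P = [[1, 5, 6, 8], [3, 7], [4]].
Insert 9: appended to row 1. P = [[1, 5, 6, 8, 9], [3, 7], [4]].
Insert 2: 2 bumps 5 from row 1; 5 bumps 7 from row 2; 7 appends to row 3. P = [[1, 2, 6, 8, 9], [3, 5], [4, 7]].

So P = [[1, 2, 6, 8, 9], [3, 5], [4, 7]].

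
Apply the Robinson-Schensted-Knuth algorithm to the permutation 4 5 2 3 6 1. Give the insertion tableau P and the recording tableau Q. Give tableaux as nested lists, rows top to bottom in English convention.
Insert each entry of the permutation into P by Schensted row insertion, recording in Q the position of each new cell.

Insert 4: appended to row 1. P = [[4]].
Insert 5: appended to row 1. P = [[4, 5]].
Insert 2: 2 bumps 4 from row 1; 4 starts row 2. P = [[2, 5], [4]].
Insert 3: 3 bumps 5 from row 1; 5 appends to row 2. P = [[2, 3], [4, 5]].
Insert 6: appended to row 1. P = [[2, 3, 6], [4, 5]].
Insert 1: 1 bumps 2 from row 1; 2 bumps 4 from row 2; 4 starts row 3. P = [[1, 3, 6], [2, 5], [4]].

So P = [[1, 3, 6], [2, 5], [4]], Q = [[1, 2, 5], [3, 4], [6]].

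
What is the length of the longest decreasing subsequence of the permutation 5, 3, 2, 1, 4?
4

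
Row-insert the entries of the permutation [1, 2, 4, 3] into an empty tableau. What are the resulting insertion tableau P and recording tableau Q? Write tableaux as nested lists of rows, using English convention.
P = [[1, 2, 3], [4]], Q = [[1, 2, 3], [4]]

Insert each entry of the permutation into P by Schensted row insertion, recording in Q the position of each new cell.

Insert 1: appended to row 1. P = [[1]].
Insert 2: appended to row 1. P = [[1, 2]].
Insert 4: appended to row 1. P = [[1, 2, 4]].
Insert 3: 3 bumps 4 from row 1; 4 starts row 2. P = [[1, 2, 3], [4]].

So P = [[1, 2, 3], [4]], Q = [[1, 2, 3], [4]].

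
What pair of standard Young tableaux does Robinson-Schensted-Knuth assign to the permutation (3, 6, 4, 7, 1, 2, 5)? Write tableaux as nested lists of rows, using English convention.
P = [[1, 2, 5], [3, 4, 7], [6]], Q = [[1, 2, 4], [3, 6, 7], [5]]

Insert each entry of the permutation into P by Schensted row insertion, recording in Q the position of each new cell.

Insert 3: appended to row 1. P = [[3]], Q = [[1]].
Insert 6: appended to row 1. P = [[3, 6]], Q = [[1, 2]].
Insert 4: 4 bumps 6 from row 1; 6 starts row 2. P = [[3, 4], [6]], Q = [[1, 2], [3]].
Insert 7: appended to row 1. P = [[3, 4, 7], [6]], Q = [[1, 2, 4], [3]].
Insert 1: 1 bumps 3 from row 1; 3 bumps 6 from row 2; 6 starts row 3. P = [[1, 4, 7], [3], [6]], Q = [[1, 2, 4], [3], [5]].
Insert 2: 2 bumps 4 from row 1; 4 appends to row 2. P = [[1, 2, 7], [3, 4], [6]], Q = [[1, 2, 4], [3, 6], [5]].
Insert 5: 5 bumps 7 from row 1; 7 appends to row 2. P = [[1, 2, 5], [3, 4, 7], [6]], Q = [[1, 2, 4], [3, 6, 7], [5]].

So P = [[1, 2, 5], [3, 4, 7], [6]], Q = [[1, 2, 4], [3, 6, 7], [5]].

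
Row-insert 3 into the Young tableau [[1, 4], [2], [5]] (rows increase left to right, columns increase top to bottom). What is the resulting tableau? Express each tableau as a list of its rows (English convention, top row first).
[[1, 3], [2, 4], [5]]

In row 1, 3 replaces 4 (the leftmost entry greater than 3); 4 is bumped to row 2. 4 is appended to row 2. The new tableau is [[1, 3], [2, 4], [5]].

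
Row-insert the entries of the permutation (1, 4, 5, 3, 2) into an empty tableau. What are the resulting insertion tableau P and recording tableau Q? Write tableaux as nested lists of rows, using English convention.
Insert each entry of the permutation into P by Schensted row insertion, recording in Q the position of each new cell.

Insert 1: appended to row 1. P = [[1]].
Insert 4: appended to row 1. P = [[1, 4]].
Insert 5: appended to row 1. P = [[1, 4, 5]].
Insert 3: 3 bumps 4 from row 1; 4 starts row 2. P = [[1, 3, 5], [4]].
Insert 2: 2 bumps 3 from row 1; 3 bumps 4 from row 2; 4 starts row 3. P = [[1, 2, 5], [3], [4]].

So P = [[1, 2, 5], [3], [4]], Q = [[1, 2, 3], [4], [5]].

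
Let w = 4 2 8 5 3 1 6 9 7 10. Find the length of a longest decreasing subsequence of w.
4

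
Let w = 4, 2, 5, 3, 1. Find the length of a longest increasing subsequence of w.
2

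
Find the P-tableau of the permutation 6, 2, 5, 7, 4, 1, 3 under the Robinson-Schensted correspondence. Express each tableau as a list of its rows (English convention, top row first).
Insert 6: appended to row 1. P = [[6]].
Insert 2: 2 bumps 6 from row 1; 6 starts row 2. P = [[2], [6]].
Insert 5: appended to row 1. P = [[2, 5], [6]].
Insert 7: appended to row 1. P = [[2, 5, 7], [6]].
Insert 4: 4 bumps 5 from row 1; 5 bumps 6 from row 2; 6 starts row 3. P = [[2, 4, 7], [5], [6]].
Insert 1: 1 bumps 2 from row 1; 2 bumps 5 from row 2; 5 bumps 6 from row 3; 6 starts row 4. P = [[1, 4, 7], [2], [5], [6]].
Insert 3: 3 bumps 4 from row 1; 4 appends to row 2. P = [[1, 3, 7], [2, 4], [5], [6]].

So P = [[1, 3, 7], [2, 4], [5], [6]].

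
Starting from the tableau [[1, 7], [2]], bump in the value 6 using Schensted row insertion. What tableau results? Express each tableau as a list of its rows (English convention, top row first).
In row 1, 6 replaces 7 (the leftmost entry greater than 6); 7 is bumped to row 2. 7 is appended to row 2. The new tableau is [[1, 6], [2, 7]].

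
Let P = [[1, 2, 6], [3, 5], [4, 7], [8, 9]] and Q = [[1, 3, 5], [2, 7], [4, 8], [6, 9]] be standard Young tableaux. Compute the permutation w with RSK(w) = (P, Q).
8 4 5 3 9 1 7 6 2

Reverse the RSK construction: for i from n down to 1, find the cell of Q containing i, remove the entry at that cell from P, and reverse-bump it up through P; the value ejected from row 1 is w(i).

Step i=9: Q has 9 at row 4, column 2; remove 9 from row 4 of P and reverse-bump: 9 enters row 3 and ejects 7; 7 enters row 2 and ejects 5; 5 enters row 1 and ejects 2. So w(9) = 2. P is now [[1, 5, 6], [3, 7], [4, 9], [8]].
Step i=8: Q has 8 at row 3, column 2; remove 9 from row 3 of P and reverse-bump: 9 enters row 2 and ejects 7; 7 enters row 1 and ejects 6. So w(8) = 6. P is now [[1, 5, 7], [3, 9], [4], [8]].
Step i=7: Q has 7 at row 2, column 2; remove 9 from row 2 of P and reverse-bump: 9 enters row 1 and ejects 7. So w(7) = 7. P is now [[1, 5, 9], [3], [4], [8]].
Step i=6: Q has 6 at row 4, column 1; remove 8 from row 4 of P and reverse-bump: 8 enters row 3 and ejects 4; 4 enters row 2 and ejects 3; 3 enters row 1 and ejects 1. So w(6) = 1. P is now [[3, 5, 9], [4], [8]].
Step i=5: Q has 5 at row 1, column 3; remove that cell from P, ejecting 9. So w(5) = 9. P is now [[3, 5], [4], [8]].
Step i=4: Q has 4 at row 3, column 1; remove 8 from row 3 of P and reverse-bump: 8 enters row 2 and ejects 4; 4 enters row 1 and ejects 3. So w(4) = 3. P is now [[4, 5], [8]].
Step i=3: Q has 3 at row 1, column 2; remove that cell from P, ejecting 5. So w(3) = 5. P is now [[4], [8]].
Step i=2: Q has 2 at row 2, column 1; remove 8 from row 2 of P and reverse-bump: 8 enters row 1 and ejects 4. So w(2) = 4. P is now [[8]].
Step i=1: Q has 1 at row 1, column 1; remove that cell from P, ejecting 8. So w(1) = 8. P is now [].

So w = 8 4 5 3 9 1 7 6 2.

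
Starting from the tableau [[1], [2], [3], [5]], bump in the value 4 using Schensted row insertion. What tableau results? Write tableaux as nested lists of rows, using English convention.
4 is larger than every entry of row 1, so it is appended to row 1. The new tableau is [[1, 4], [2], [3], [5]].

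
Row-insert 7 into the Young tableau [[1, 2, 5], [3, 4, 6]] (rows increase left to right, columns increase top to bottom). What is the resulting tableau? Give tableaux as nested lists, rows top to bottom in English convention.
[[1, 2, 5, 7], [3, 4, 6]]

7 is larger than every entry of row 1, so it is appended to row 1. The new tableau is [[1, 2, 5, 7], [3, 4, 6]].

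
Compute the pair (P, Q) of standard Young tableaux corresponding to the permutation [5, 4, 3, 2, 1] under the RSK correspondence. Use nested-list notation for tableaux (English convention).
Insert each entry of the permutation into P by Schensted row insertion, recording in Q the position of each new cell.

Insert 5: appended to row 1. P = [[5]].
Insert 4: 4 bumps 5 from row 1; 5 starts row 2. P = [[4], [5]].
Insert 3: 3 bumps 4 from row 1; 4 bumps 5 from row 2; 5 starts row 3. P = [[3], [4], [5]].
Insert 2: 2 bumps 3 from row 1; 3 bumps 4 from row 2; 4 bumps 5 from row 3; 5 starts row 4. P = [[2], [3], [4], [5]].
Insert 1: 1 bumps 2 from row 1; 2 bumps 3 from row 2; 3 bumps 4 from row 3; 4 bumps 5 from row 4; 5 starts row 5. P = [[1], [2], [3], [4], [5]].

So P = [[1], [2], [3], [4], [5]], Q = [[1], [2], [3], [4], [5]].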